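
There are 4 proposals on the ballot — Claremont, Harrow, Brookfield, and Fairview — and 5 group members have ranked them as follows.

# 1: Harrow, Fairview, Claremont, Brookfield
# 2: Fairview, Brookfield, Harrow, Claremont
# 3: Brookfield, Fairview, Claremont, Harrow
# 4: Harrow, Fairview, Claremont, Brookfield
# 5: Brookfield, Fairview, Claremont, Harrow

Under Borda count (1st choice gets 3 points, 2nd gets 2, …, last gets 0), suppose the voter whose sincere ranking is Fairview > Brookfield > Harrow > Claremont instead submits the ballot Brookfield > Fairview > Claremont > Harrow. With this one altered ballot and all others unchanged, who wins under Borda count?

Fairview

Borda totals with the altered ballot: Claremont 5, Harrow 6, Brookfield 9, Fairview 10.
The winner is unchanged: still Fairview.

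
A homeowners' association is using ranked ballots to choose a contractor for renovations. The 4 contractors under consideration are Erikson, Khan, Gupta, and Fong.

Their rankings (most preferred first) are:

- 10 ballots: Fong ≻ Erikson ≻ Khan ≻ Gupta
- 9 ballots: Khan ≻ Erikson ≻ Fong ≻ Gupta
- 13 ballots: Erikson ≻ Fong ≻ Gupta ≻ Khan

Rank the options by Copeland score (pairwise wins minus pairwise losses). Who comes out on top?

Erikson

Pairwise results:
  Erikson vs Khan: Erikson wins 23–9.
  Erikson vs Gupta: Erikson wins 32–0.
  Erikson vs Fong: Erikson wins 22–10.
  Khan vs Gupta: Khan wins 19–13.
  Khan vs Fong: Fong wins 23–9.
  Gupta vs Fong: Fong wins 32–0.
Copeland scores (wins − losses):
  Erikson: 3 − 0 = 3
  Khan: 1 − 2 = -1
  Gupta: 0 − 3 = -3
  Fong: 2 − 1 = 1
Erikson has the best Copeland score.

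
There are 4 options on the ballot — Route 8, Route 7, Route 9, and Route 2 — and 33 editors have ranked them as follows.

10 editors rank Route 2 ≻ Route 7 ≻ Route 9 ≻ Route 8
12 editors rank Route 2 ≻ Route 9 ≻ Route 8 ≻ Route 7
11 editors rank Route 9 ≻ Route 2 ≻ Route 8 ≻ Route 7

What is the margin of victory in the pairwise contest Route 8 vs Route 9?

33

Ballots ranking Route 8 above Route 9: 0.
Ballots ranking Route 9 above Route 8: 10+12+11 = 33.
Route 9 wins 33–0, a margin of 33.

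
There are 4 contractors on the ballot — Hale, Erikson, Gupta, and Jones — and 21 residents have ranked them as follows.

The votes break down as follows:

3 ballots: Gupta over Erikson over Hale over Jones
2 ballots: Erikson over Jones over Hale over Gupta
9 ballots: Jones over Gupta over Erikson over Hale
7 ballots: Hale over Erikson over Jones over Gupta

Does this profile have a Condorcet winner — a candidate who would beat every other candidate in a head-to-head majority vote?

No

Head-to-head results (21 voters total):
Hale vs Erikson: Erikson wins 14–7.
Hale vs Gupta: Gupta wins 12–9.
Hale vs Jones: Jones wins 11–10.
Erikson vs Gupta: Gupta wins 12–9.
Erikson vs Jones: Erikson wins 12–9.
Gupta vs Jones: Jones wins 18–3.
No candidate beats all others: Erikson beats Jones beats Gupta beats Erikson, a majority cycle.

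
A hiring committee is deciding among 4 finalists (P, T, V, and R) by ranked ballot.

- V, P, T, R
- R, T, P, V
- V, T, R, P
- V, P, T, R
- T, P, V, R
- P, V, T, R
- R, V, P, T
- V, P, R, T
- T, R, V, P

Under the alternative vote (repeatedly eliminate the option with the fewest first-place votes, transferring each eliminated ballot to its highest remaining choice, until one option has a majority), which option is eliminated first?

P

Round 1: V 4, T 2, R 2, P 1. P has the fewest and is eliminated.
Round 2: V 5, T 2, R 2. V has a majority.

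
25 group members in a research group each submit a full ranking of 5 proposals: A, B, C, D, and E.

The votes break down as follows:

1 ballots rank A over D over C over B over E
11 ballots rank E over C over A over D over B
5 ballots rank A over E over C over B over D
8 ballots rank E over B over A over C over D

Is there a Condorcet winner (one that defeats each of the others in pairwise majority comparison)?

Yes

Head-to-head results (25 voters total):
A vs B: A wins 17–8.
A vs C: A wins 14–11.
A vs D: A wins 25–0.
A vs E: E wins 19–6.
B vs C: C wins 17–8.
B vs D: B wins 13–12.
B vs E: E wins 24–1.
C vs D: C wins 24–1.
C vs E: E wins 24–1.
D vs E: E wins 24–1.
E beats each rival — A (19–6), B (24–1), C (24–1), D (24–1) — so E is the Condorcet winner.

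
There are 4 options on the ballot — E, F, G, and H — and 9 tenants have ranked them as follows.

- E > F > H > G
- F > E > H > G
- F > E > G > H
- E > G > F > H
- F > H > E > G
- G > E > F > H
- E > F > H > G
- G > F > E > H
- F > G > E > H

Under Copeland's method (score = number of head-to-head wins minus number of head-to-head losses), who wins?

Pairwise results:
  E vs F: F wins 5–4.
  E vs G: E wins 6–3.
  E vs H: E wins 8–1.
  F vs G: F wins 6–3.
  F vs H: F wins 9–0.
  G vs H: G wins 5–4.
Copeland scores (wins − losses):
  E: 2 − 1 = 1
  F: 3 − 0 = 3
  G: 1 − 2 = -1
  H: 0 − 3 = -3
F has the best Copeland score.

F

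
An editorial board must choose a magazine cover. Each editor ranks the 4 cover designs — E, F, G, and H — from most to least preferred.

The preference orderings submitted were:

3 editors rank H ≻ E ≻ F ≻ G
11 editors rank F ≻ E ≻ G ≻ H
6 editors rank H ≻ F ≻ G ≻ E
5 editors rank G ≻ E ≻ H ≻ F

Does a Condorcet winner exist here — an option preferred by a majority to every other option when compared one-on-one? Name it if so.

No Condorcet winner

Head-to-head results (25 voters total):
E vs F: F wins 17–8.
E vs G: E wins 14–11.
E vs H: E wins 16–9.
F vs G: F wins 20–5.
F vs H: H wins 14–11.
G vs H: G wins 16–9.
No candidate beats all others: E beats H beats F beats E, a majority cycle.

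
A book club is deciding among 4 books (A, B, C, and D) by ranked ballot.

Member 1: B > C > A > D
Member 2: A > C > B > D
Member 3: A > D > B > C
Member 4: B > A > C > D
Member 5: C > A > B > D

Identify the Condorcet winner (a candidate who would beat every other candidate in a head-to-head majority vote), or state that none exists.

A

Head-to-head results (5 voters total):
A vs B: A wins 3–2.
A vs C: A wins 3–2.
A vs D: A wins 5–0.
B vs C: B wins 3–2.
B vs D: B wins 4–1.
C vs D: C wins 4–1.
A beats each rival — B (3–2), C (3–2), D (5–0) — so A is the Condorcet winner.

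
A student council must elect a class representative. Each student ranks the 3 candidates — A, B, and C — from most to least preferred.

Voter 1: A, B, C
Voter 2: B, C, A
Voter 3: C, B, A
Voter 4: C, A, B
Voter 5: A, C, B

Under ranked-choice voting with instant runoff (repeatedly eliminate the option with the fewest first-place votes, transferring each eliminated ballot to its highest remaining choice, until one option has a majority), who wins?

Round 1: A 2, C 2, B 1. B has the fewest and is eliminated.
Round 2: C 3, A 2. C has a majority.

C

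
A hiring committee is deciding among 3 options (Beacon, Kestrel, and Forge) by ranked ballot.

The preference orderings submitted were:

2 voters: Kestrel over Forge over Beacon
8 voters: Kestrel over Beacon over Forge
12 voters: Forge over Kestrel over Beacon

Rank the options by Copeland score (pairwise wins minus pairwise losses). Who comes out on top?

Forge

Pairwise results:
  Beacon vs Kestrel: Kestrel wins 22–0.
  Beacon vs Forge: Forge wins 14–8.
  Kestrel vs Forge: Forge wins 12–10.
Copeland scores (wins − losses):
  Beacon: 0 − 2 = -2
  Kestrel: 1 − 1 = 0
  Forge: 2 − 0 = 2
Forge has the best Copeland score.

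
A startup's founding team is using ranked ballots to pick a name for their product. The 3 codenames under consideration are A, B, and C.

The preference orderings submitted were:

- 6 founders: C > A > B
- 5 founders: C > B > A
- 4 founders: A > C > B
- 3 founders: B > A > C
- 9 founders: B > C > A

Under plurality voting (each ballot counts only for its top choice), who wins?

B

First-place vote totals:
  A: 4
  B: 12
  C: 11
B has the most first-place votes.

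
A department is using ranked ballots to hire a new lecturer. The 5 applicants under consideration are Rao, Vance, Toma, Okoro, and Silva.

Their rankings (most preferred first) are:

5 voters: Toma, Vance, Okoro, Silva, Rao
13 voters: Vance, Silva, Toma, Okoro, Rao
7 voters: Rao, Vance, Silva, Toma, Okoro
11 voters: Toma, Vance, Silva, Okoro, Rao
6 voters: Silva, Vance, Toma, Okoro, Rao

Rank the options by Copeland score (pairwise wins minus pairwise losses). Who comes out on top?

Vance

Pairwise results:
  Rao vs Vance: Vance wins 35–7.
  Rao vs Toma: Toma wins 35–7.
  Rao vs Okoro: Okoro wins 35–7.
  Rao vs Silva: Silva wins 35–7.
  Vance vs Toma: Vance wins 26–16.
  Vance vs Okoro: Vance wins 42–0.
  Vance vs Silva: Vance wins 36–6.
  Toma vs Okoro: Toma wins 42–0.
  Toma vs Silva: Silva wins 26–16.
  Okoro vs Silva: Silva wins 37–5.
Copeland scores (wins − losses):
  Rao: 0 − 4 = -4
  Vance: 4 − 0 = 4
  Toma: 2 − 2 = 0
  Okoro: 1 − 3 = -2
  Silva: 3 − 1 = 2
Vance has the best Copeland score.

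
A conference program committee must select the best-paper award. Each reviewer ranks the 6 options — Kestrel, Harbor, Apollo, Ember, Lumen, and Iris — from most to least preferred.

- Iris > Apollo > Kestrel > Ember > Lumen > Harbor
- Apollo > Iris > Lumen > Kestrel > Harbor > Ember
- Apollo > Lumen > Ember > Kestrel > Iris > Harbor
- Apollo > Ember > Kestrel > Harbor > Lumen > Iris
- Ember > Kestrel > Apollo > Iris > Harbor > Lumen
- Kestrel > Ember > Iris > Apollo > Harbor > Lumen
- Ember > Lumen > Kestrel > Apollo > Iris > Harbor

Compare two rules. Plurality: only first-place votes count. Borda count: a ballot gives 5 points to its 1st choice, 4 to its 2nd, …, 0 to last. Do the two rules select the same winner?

Plurality first-place counts: Kestrel 1, Harbor 0, Apollo 3, Ember 2, Lumen 0, Iris 1 → Apollo.
Borda totals: Kestrel 22, Harbor 5, Apollo 26, Ember 23, Lumen 13, Iris 16 → Apollo.
The two rules agree on Apollo.

Yes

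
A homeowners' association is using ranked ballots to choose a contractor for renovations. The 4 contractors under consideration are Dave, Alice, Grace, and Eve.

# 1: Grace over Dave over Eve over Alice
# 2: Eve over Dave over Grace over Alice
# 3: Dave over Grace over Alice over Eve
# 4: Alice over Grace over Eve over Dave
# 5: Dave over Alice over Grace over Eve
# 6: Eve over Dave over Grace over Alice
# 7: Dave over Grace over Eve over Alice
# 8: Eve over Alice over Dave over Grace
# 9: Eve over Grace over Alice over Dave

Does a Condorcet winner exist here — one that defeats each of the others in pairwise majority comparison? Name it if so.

None — there is no Condorcet winner

Head-to-head results (9 voters total):
Dave vs Alice: Dave wins 6–3.
Dave vs Grace: Dave wins 6–3.
Dave vs Eve: Eve wins 5–4.
Alice vs Grace: Grace wins 6–3.
Alice vs Eve: Eve wins 6–3.
Grace vs Eve: Grace wins 5–4.
No candidate beats all others: Dave beats Grace beats Eve beats Dave, a majority cycle.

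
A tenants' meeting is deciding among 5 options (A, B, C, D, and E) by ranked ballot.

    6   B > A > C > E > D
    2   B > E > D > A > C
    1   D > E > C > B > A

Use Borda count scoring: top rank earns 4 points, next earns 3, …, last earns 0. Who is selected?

B

Borda scores:
  A: 6·3 + 2·1 + 0 = 20
  B: 6·4 + 2·4 + 1 = 33
  C: 6·2 + 2·0 + 2 = 14
  D: 6·0 + 2·2 + 4 = 8
  E: 6·1 + 2·3 + 3 = 15
B has the highest total.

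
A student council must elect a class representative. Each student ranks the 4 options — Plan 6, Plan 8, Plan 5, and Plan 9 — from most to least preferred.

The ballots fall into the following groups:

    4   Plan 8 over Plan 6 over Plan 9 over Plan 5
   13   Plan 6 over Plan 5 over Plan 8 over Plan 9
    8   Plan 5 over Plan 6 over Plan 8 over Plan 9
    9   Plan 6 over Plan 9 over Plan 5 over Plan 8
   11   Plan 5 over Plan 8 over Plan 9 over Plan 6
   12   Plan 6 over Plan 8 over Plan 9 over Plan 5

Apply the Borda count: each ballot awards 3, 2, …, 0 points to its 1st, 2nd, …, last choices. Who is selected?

Borda scores:
  Plan 6: 4·2 + 13·3 + 8·2 + 9·3 + 11·0 + 12·3 = 126
  Plan 8: 4·3 + 13·1 + 8·1 + 9·0 + 11·2 + 12·2 = 79
  Plan 5: 4·0 + 13·2 + 8·3 + 9·1 + 11·3 + 12·0 = 92
  Plan 9: 4·1 + 13·0 + 8·0 + 9·2 + 11·1 + 12·1 = 45
Plan 6 has the highest total.

Plan 6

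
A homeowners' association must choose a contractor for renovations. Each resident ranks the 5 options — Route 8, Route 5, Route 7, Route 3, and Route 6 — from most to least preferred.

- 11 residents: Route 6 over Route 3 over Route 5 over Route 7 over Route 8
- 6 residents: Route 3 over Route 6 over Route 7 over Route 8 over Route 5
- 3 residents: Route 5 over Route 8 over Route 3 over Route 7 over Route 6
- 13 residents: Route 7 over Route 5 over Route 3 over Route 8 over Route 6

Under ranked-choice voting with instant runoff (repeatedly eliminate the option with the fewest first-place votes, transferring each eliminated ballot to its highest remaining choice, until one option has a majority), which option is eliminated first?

Round 1: Route 7 13, Route 6 11, Route 3 6, Route 5 3, Route 8 0. Route 8 has the fewest and is eliminated.
Round 2: Route 7 13, Route 6 11, Route 3 6, Route 5 3. Route 5 has the fewest and is eliminated.
Round 3: Route 7 13, Route 6 11, Route 3 9. Route 3 has the fewest and is eliminated.
Round 4: Route 6 17, Route 7 16. Route 6 has a majority.

Route 8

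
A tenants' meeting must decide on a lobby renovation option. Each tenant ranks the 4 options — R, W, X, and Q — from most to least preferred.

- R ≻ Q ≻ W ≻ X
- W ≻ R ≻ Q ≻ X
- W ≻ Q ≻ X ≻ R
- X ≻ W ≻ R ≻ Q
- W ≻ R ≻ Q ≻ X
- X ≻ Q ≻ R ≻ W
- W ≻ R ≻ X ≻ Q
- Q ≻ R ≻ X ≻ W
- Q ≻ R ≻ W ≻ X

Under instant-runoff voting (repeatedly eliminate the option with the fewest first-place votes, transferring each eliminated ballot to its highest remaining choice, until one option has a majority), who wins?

W

Round 1: W 4, X 2, Q 2, R 1. R has the fewest and is eliminated.
Round 2: W 4, Q 3, X 2. X has the fewest and is eliminated.
Round 3: W 5, Q 4. W has a majority.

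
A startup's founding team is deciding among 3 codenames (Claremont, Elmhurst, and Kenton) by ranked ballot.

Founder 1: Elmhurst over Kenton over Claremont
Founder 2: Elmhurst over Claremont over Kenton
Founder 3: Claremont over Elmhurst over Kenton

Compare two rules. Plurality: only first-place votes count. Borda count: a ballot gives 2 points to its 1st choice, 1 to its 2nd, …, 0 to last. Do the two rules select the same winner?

Plurality first-place counts: Claremont 1, Elmhurst 2, Kenton 0 → Elmhurst.
Borda totals: Claremont 3, Elmhurst 5, Kenton 1 → Elmhurst.
The two rules agree on Elmhurst.

Yes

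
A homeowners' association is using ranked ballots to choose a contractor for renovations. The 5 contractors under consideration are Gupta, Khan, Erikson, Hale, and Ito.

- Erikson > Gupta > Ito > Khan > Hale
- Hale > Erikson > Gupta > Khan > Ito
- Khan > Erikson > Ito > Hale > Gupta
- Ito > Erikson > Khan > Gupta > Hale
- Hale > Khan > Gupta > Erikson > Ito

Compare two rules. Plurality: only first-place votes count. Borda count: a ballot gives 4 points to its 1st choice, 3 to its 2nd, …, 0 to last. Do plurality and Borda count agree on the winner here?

Plurality first-place counts: Gupta 0, Khan 1, Erikson 1, Hale 2, Ito 1 → Hale.
Borda totals: Gupta 8, Khan 11, Erikson 14, Hale 9, Ito 8 → Erikson.
The two rules disagree: plurality picks Hale, Borda picks Erikson.

No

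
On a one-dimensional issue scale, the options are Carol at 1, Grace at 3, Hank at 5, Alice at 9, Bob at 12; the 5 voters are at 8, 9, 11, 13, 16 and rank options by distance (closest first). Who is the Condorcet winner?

Bob

With single-peaked preferences on a line, the Condorcet winner is the candidate closest to the median voter.
The median voter (position 11) is closest to Bob at 12.
Check: Bob vs Hank — voters closer to Bob: 4 of 5.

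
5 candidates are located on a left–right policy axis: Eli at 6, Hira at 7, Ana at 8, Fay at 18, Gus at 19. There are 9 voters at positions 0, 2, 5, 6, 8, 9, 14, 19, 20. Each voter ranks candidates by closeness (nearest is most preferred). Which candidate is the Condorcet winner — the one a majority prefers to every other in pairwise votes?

With single-peaked preferences on a line, the Condorcet winner is the candidate closest to the median voter.
The median voter (position 8) is closest to Ana at 8.
Check: Ana vs Gus — voters closer to Ana: 6 of 9.

Ana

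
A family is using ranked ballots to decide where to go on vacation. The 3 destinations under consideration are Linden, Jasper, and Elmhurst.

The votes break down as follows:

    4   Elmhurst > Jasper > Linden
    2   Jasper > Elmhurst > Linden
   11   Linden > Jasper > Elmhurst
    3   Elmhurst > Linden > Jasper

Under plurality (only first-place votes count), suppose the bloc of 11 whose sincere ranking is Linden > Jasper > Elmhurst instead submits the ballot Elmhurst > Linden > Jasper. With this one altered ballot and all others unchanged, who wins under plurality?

First-place totals with the altered ballot: Linden 0, Jasper 2, Elmhurst 18.
The switch changes the winner from Linden to Elmhurst.

Elmhurst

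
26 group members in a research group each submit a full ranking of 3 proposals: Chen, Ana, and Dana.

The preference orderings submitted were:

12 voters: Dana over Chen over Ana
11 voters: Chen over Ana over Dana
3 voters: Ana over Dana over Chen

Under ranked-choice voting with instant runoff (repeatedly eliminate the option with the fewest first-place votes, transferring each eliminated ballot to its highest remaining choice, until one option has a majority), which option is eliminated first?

Round 1: Dana 12, Chen 11, Ana 3. Ana has the fewest and is eliminated.
Round 2: Dana 15, Chen 11. Dana has a majority.

Ana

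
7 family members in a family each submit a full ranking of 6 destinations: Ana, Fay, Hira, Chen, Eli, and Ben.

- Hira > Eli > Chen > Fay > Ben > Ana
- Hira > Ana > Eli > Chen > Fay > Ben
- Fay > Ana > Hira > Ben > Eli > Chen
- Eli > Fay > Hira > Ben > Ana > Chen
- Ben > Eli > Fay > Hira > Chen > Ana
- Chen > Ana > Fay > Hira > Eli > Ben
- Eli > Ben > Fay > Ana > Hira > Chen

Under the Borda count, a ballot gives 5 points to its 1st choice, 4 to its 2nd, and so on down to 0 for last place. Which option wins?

Eli

Borda scores:
  Ana: 0 + 4 + 4 + 1 + 0 + 4 + 2 = 15
  Fay: 2 + 1 + 5 + 4 + 3 + 3 + 3 = 21
  Hira: 5 + 5 + 3 + 3 + 2 + 2 + 1 = 21
  Chen: 3 + 2 + 0 + 0 + 1 + 5 + 0 = 11
  Eli: 4 + 3 + 1 + 5 + 4 + 1 + 5 = 23
  Ben: 1 + 0 + 2 + 2 + 5 + 0 + 4 = 14
Eli has the highest total.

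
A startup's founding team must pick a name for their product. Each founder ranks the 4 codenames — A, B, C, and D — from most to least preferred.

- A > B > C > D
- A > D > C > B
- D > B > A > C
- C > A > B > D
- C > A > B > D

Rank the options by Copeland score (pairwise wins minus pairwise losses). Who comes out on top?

Pairwise results:
  A vs B: A wins 4–1.
  A vs C: A wins 3–2.
  A vs D: A wins 4–1.
  B vs C: C wins 3–2.
  B vs D: B wins 3–2.
  C vs D: C wins 3–2.
Copeland scores (wins − losses):
  A: 3 − 0 = 3
  B: 1 − 2 = -1
  C: 2 − 1 = 1
  D: 0 − 3 = -3
A has the best Copeland score.

A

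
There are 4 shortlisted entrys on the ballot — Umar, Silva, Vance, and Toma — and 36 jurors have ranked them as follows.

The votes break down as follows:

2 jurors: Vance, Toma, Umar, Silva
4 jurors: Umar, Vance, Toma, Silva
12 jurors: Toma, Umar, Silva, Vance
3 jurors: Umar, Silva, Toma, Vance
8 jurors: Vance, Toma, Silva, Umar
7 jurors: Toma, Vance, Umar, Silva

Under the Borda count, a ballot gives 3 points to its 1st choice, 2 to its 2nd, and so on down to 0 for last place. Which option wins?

Toma

Borda scores:
  Umar: 2·1 + 4·3 + 12·2 + 3·3 + 8·0 + 7·1 = 54
  Silva: 2·0 + 4·0 + 12·1 + 3·2 + 8·1 + 7·0 = 26
  Vance: 2·3 + 4·2 + 12·0 + 3·0 + 8·3 + 7·2 = 52
  Toma: 2·2 + 4·1 + 12·3 + 3·1 + 8·2 + 7·3 = 84
Toma has the highest total.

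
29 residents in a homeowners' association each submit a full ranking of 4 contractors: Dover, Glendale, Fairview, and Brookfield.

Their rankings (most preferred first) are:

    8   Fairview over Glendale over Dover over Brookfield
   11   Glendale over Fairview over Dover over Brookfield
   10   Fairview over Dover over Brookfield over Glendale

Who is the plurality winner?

Fairview

First-place vote totals:
  Dover: 0
  Glendale: 11
  Fairview: 18
  Brookfield: 0
Fairview has the most first-place votes.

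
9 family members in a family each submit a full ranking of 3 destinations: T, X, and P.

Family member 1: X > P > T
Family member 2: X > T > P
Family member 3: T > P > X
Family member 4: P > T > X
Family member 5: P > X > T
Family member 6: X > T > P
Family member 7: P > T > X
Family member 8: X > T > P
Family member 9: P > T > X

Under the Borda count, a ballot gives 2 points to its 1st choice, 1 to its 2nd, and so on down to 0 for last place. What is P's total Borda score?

Borda scores:
  T: 0 + 1 + 2 + 1 + 0 + 1 + 1 + 1 + 1 = 8
  X: 2 + 2 + 0 + 0 + 1 + 2 + 0 + 2 + 0 = 9
  P: 1 + 0 + 1 + 2 + 2 + 0 + 2 + 0 + 2 = 10

10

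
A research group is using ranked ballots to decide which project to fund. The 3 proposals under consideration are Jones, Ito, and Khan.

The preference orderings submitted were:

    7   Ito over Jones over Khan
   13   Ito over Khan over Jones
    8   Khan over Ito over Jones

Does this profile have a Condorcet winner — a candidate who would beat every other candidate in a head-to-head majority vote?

Yes

Head-to-head results (28 voters total):
Jones vs Ito: Ito wins 28–0.
Jones vs Khan: Khan wins 21–7.
Ito vs Khan: Ito wins 20–8.
Ito beats each rival — Jones (28–0), Khan (20–8) — so Ito is the Condorcet winner.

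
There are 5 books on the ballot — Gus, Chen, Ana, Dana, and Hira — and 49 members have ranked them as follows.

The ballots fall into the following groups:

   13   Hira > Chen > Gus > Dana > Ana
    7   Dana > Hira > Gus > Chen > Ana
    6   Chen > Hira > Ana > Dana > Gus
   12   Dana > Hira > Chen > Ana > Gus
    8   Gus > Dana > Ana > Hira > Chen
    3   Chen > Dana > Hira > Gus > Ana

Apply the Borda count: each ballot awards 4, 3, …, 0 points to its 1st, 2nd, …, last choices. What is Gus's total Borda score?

Borda scores:
  Gus: 13·2 + 7·2 + 6·0 + 12·0 + 8·4 + 3·1 = 75
  Chen: 13·3 + 7·1 + 6·4 + 12·2 + 8·0 + 3·4 = 106
  Ana: 13·0 + 7·0 + 6·2 + 12·1 + 8·2 + 3·0 = 40
  Dana: 13·1 + 7·4 + 6·1 + 12·4 + 8·3 + 3·3 = 128
  Hira: 13·4 + 7·3 + 6·3 + 12·3 + 8·1 + 3·2 = 141

75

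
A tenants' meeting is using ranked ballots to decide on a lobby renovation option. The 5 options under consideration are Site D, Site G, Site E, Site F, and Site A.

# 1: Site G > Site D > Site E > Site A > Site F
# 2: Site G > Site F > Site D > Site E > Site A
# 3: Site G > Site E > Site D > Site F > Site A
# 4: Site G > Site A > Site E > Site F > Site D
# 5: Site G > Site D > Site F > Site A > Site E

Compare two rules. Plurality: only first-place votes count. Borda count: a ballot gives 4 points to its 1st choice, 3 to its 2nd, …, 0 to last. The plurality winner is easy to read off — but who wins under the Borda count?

Plurality first-place counts: Site D 0, Site G 5, Site E 0, Site F 0, Site A 0 → Site G.
Borda totals: Site D 10, Site G 20, Site E 8, Site F 7, Site A 5 → Site G.

Site G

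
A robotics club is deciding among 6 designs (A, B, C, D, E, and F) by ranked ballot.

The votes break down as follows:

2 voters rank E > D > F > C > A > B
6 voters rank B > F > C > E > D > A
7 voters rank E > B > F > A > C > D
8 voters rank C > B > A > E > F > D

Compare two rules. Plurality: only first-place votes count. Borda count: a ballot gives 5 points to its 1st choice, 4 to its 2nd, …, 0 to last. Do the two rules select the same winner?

Plurality first-place counts: A 0, B 6, C 8, D 0, E 9, F 0 → E.
Borda totals: A 40, B 90, C 69, D 14, E 73, F 59 → B.
The two rules disagree: plurality picks E, Borda picks B.

No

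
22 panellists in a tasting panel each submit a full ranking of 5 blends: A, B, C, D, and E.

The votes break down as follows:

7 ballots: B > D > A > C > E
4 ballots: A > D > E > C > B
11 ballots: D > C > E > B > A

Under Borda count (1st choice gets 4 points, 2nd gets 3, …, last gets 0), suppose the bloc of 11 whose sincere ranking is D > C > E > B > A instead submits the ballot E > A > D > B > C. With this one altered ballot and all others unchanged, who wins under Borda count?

A

Borda totals with the altered ballot: A 63, B 39, C 11, D 55, E 52.
The switch changes the winner from D to A.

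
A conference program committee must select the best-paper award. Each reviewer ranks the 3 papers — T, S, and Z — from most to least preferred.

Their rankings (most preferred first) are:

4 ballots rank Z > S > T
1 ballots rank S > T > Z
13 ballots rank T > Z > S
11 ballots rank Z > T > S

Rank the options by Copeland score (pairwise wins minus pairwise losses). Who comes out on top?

Z

Pairwise results:
  T vs S: T wins 24–5.
  T vs Z: Z wins 15–14.
  S vs Z: Z wins 28–1.
Copeland scores (wins − losses):
  T: 1 − 1 = 0
  S: 0 − 2 = -2
  Z: 2 − 0 = 2
Z has the best Copeland score.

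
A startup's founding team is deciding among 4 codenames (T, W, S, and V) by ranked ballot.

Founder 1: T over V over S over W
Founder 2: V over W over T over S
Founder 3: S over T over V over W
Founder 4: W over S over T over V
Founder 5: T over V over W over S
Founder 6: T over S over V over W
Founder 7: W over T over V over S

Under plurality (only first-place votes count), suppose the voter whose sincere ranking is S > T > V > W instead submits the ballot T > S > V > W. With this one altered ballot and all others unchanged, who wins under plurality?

T

First-place totals with the altered ballot: T 4, W 2, S 0, V 1.
The winner is unchanged: still T.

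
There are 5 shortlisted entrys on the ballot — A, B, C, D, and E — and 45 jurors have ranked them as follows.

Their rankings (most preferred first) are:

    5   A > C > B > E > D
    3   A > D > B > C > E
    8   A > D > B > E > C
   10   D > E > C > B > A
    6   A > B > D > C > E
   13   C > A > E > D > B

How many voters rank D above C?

27

Ballots ranking D above C: 3+8+10+6 = 27.
Ballots ranking C above D: 5+13 = 18.
So 27 of 45 voters prefer D to C.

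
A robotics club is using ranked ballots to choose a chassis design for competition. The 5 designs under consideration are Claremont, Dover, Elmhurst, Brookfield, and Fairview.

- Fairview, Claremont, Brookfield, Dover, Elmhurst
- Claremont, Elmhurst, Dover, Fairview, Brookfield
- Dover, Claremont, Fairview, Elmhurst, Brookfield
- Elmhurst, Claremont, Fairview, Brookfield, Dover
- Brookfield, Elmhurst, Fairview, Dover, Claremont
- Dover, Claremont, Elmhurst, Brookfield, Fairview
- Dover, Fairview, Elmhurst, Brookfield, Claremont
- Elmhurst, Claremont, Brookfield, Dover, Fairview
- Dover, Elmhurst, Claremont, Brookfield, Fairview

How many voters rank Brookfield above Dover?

Ballots ranking Brookfield above Dover: 4.
Ballots ranking Dover above Brookfield: 5.
So 4 of 9 voters prefer Brookfield to Dover.

4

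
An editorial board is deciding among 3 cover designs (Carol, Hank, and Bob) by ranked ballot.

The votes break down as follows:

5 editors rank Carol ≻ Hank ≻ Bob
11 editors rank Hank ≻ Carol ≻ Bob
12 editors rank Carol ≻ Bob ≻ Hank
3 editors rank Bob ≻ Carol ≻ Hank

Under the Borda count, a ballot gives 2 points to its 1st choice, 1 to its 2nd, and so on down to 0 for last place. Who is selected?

Carol

Borda scores:
  Carol: 5·2 + 11·1 + 12·2 + 3·1 = 48
  Hank: 5·1 + 11·2 + 12·0 + 3·0 = 27
  Bob: 5·0 + 11·0 + 12·1 + 3·2 = 18
Carol has the highest total.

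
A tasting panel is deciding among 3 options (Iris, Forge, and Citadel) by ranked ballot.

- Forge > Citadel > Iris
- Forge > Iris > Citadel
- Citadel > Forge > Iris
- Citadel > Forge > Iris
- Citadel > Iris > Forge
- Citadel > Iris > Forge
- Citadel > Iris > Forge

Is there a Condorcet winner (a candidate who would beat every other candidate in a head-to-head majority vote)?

Head-to-head results (7 voters total):
Iris vs Forge: Forge wins 4–3.
Iris vs Citadel: Citadel wins 6–1.
Forge vs Citadel: Citadel wins 5–2.
Citadel beats each rival — Iris (6–1), Forge (5–2) — so Citadel is the Condorcet winner.

Yes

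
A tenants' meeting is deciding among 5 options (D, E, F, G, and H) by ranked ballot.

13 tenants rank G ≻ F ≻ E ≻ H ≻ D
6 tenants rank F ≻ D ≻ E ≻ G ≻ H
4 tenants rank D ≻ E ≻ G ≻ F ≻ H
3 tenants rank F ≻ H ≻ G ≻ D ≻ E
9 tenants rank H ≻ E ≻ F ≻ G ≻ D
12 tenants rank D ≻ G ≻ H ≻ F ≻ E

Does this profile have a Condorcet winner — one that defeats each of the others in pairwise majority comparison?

Head-to-head results (47 voters total):
D vs E: D wins 25–22.
D vs F: F wins 31–16.
D vs G: G wins 25–22.
D vs H: H wins 25–22.
E vs F: F wins 34–13.
E vs G: G wins 28–19.
E vs H: H wins 24–23.
F vs G: G wins 29–18.
F vs H: F wins 26–21.
G vs H: G wins 35–12.
G beats each rival — D (25–22), E (28–19), F (29–18), H (35–12) — so G is the Condorcet winner.

Yes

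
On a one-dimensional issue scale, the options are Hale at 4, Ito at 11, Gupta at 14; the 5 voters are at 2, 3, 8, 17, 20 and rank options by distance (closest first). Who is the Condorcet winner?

With single-peaked preferences on a line, the Condorcet winner is the candidate closest to the median voter.
The median voter (position 8) is closest to Ito at 11.
Check: Ito vs Hale — voters closer to Ito: 3 of 5.

Ito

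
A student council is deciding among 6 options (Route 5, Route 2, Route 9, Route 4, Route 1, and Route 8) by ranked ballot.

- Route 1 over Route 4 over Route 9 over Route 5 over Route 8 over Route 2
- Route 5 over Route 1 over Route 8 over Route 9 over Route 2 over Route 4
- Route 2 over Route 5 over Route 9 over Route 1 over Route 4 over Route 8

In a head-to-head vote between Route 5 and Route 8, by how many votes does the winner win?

3

Ballots ranking Route 5 above Route 8: 3.
Ballots ranking Route 8 above Route 5: 0.
Route 5 wins 3–0, a margin of 3.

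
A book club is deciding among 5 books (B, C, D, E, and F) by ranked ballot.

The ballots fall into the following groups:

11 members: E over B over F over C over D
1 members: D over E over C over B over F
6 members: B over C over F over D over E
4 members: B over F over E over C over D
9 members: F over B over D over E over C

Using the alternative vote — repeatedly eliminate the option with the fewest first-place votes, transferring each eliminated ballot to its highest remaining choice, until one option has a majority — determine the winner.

B

Round 1: E 11, B 10, F 9, D 1, C 0. C has the fewest and is eliminated.
Round 2: E 11, B 10, F 9, D 1. D has the fewest and is eliminated.
Round 3: E 12, B 10, F 9. F has the fewest and is eliminated.
Round 4: B 19, E 12. B has a majority.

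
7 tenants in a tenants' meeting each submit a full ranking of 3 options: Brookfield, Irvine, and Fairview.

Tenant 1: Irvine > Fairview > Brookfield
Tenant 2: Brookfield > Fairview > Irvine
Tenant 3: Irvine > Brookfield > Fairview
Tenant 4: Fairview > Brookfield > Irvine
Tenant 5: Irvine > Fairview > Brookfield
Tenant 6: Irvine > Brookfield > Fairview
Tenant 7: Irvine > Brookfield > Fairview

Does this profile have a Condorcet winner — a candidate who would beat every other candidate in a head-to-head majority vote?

Head-to-head results (7 voters total):
Brookfield vs Irvine: Irvine wins 5–2.
Brookfield vs Fairview: Brookfield wins 4–3.
Irvine vs Fairview: Irvine wins 5–2.
Irvine beats each rival — Brookfield (5–2), Fairview (5–2) — so Irvine is the Condorcet winner.

Yes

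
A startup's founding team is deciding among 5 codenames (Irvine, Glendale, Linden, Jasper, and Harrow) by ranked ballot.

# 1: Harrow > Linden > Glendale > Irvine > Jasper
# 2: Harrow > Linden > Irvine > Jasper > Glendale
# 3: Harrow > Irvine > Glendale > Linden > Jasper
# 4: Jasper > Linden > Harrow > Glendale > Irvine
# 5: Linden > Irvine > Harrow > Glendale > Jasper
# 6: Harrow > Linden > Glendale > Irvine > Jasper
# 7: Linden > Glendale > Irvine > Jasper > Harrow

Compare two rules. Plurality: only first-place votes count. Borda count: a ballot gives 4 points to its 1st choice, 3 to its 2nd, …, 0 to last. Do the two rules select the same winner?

Plurality first-place counts: Irvine 0, Glendale 0, Linden 2, Jasper 1, Harrow 4 → Harrow.
Borda totals: Irvine 12, Glendale 11, Linden 21, Jasper 6, Harrow 20 → Linden.
The two rules disagree: plurality picks Harrow, Borda picks Linden.

No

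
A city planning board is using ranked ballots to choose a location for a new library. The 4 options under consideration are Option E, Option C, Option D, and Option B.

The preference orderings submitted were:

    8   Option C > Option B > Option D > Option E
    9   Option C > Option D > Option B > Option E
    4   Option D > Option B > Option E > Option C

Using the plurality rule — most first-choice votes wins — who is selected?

First-place vote totals:
  Option E: 0
  Option C: 17
  Option D: 4
  Option B: 0
Option C has the most first-place votes.

Option C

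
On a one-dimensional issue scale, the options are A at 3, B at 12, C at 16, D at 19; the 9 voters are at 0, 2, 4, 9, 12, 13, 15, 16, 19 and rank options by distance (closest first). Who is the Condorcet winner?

With single-peaked preferences on a line, the Condorcet winner is the candidate closest to the median voter.
The median voter (position 12) is closest to B at 12.
Check: B vs C — voters closer to B: 6 of 9.

B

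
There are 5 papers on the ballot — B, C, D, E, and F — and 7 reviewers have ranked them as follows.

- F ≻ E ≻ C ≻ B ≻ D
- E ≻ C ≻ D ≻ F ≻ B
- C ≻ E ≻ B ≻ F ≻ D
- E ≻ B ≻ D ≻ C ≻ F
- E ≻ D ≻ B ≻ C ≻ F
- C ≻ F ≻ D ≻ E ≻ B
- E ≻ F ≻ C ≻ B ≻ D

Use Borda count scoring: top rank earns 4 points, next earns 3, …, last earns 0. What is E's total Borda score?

Borda scores:
  B: 1 + 0 + 2 + 3 + 2 + 0 + 1 = 9
  C: 2 + 3 + 4 + 1 + 1 + 4 + 2 = 17
  D: 0 + 2 + 0 + 2 + 3 + 2 + 0 = 9
  E: 3 + 4 + 3 + 4 + 4 + 1 + 4 = 23
  F: 4 + 1 + 1 + 0 + 0 + 3 + 3 = 12

23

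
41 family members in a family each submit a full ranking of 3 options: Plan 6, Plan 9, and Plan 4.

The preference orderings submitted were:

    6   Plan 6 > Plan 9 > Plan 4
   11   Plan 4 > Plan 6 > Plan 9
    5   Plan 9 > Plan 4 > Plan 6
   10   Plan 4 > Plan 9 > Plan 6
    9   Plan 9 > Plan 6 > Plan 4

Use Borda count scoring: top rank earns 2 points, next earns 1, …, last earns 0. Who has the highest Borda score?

Borda scores:
  Plan 6: 6·2 + 11·1 + 5·0 + 10·0 + 9·1 = 32
  Plan 9: 6·1 + 11·0 + 5·2 + 10·1 + 9·2 = 44
  Plan 4: 6·0 + 11·2 + 5·1 + 10·2 + 9·0 = 47
Plan 4 has the highest total.

Plan 4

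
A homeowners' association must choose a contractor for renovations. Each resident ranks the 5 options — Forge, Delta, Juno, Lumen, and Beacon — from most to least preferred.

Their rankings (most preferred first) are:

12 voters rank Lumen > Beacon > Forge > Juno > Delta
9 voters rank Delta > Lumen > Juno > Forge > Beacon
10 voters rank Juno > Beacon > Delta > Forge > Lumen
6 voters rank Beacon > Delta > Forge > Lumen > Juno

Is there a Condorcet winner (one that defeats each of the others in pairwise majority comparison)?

No

Head-to-head results (37 voters total):
Forge vs Delta: Delta wins 25–12.
Forge vs Juno: Juno wins 19–18.
Forge vs Lumen: Lumen wins 21–16.
Forge vs Beacon: Beacon wins 28–9.
Delta vs Juno: Juno wins 22–15.
Delta vs Lumen: Delta wins 25–12.
Delta vs Beacon: Beacon wins 28–9.
Juno vs Lumen: Lumen wins 27–10.
Juno vs Beacon: Juno wins 19–18.
Lumen vs Beacon: Lumen wins 21–16.
No candidate beats all others: Delta beats Lumen beats Juno beats Delta, a majority cycle.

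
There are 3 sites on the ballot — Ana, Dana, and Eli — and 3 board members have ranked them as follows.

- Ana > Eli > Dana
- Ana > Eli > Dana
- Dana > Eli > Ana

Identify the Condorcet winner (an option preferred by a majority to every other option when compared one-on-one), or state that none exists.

Ana

Head-to-head results (3 voters total):
Ana vs Dana: Ana wins 2–1.
Ana vs Eli: Ana wins 2–1.
Dana vs Eli: Eli wins 2–1.
Ana beats each rival — Dana (2–1), Eli (2–1) — so Ana is the Condorcet winner.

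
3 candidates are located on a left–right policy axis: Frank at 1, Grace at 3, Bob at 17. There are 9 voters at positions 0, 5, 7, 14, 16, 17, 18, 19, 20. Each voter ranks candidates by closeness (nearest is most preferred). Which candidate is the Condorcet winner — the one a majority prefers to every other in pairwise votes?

With single-peaked preferences on a line, the Condorcet winner is the candidate closest to the median voter.
The median voter (position 16) is closest to Bob at 17.
Check: Bob vs Grace — voters closer to Bob: 6 of 9.

Bob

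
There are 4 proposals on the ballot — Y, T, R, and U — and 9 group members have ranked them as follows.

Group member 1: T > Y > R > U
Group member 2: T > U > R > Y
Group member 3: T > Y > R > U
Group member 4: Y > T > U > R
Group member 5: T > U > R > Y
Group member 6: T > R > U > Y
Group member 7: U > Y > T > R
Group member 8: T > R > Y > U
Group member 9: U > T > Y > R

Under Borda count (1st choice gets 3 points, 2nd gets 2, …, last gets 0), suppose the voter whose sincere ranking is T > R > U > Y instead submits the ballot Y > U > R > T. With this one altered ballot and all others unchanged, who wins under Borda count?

Borda totals with the altered ballot: Y 14, T 20, R 7, U 13.
The winner is unchanged: still T.

T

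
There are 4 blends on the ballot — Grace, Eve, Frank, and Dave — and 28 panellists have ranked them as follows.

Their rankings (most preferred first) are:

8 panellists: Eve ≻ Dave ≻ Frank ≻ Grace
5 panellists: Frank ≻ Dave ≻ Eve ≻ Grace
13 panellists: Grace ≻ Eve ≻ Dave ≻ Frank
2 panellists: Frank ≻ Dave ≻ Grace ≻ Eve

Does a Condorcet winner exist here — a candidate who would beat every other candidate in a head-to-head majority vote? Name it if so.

None — there is no Condorcet winner

Head-to-head results (28 voters total):
Grace vs Eve: Grace wins 15–13.
Grace vs Frank: Frank wins 15–13.
Grace vs Dave: Dave wins 15–13.
Eve vs Frank: Eve wins 21–7.
Eve vs Dave: Eve wins 21–7.
Frank vs Dave: Dave wins 21–7.
No candidate beats all others: Grace beats Eve beats Frank beats Grace, a majority cycle.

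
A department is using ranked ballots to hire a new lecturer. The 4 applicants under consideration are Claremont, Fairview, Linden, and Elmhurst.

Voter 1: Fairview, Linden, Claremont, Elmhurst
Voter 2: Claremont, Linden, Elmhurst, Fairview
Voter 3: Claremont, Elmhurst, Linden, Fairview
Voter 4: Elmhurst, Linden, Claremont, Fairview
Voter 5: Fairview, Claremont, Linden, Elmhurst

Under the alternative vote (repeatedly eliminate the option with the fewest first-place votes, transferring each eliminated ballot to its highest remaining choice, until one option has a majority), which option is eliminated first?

Round 1: Claremont 2, Fairview 2, Elmhurst 1, Linden 0. Linden has the fewest and is eliminated.
Round 2: Claremont 2, Fairview 2, Elmhurst 1. Elmhurst has the fewest and is eliminated.
Round 3: Claremont 3, Fairview 2. Claremont has a majority.

Linden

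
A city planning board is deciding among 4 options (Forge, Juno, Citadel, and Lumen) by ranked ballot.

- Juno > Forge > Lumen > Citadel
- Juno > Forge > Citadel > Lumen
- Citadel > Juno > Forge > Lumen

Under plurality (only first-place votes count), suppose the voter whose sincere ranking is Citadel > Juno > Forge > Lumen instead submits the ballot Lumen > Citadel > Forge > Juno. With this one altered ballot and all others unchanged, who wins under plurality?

Juno

First-place totals with the altered ballot: Forge 0, Juno 2, Citadel 0, Lumen 1.
The winner is unchanged: still Juno.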